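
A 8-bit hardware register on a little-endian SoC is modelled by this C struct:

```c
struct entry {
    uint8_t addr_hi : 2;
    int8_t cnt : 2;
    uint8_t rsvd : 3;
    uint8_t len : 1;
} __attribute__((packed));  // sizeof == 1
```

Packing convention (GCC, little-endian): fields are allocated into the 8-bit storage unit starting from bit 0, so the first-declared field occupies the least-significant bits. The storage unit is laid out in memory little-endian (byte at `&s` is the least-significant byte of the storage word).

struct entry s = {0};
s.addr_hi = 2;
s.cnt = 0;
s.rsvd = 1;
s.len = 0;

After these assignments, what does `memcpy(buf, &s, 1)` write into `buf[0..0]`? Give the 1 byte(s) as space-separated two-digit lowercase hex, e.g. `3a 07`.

addr_hi (2b) val=2 bits=0x2 at bit 0: 0x02
cnt (2b) val=0 bits=0x0 at bit 2: 0x02
rsvd (3b) val=1 bits=0x1 at bit 4: 0x12
len (1b) val=0 bits=0x0 at bit 7: 0x12
word = 0x12 → little-endian bytes:
  [0]=0x12

12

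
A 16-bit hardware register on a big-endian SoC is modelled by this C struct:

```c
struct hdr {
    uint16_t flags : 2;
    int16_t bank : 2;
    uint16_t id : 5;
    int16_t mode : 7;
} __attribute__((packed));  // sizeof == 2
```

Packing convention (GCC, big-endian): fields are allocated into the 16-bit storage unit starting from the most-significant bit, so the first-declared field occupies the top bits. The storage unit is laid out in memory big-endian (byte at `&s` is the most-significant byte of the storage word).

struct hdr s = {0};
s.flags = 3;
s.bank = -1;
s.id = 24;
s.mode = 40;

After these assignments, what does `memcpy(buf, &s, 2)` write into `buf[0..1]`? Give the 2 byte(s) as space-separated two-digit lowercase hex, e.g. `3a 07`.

fc 28

[14+:2] flags=3 & 0x3 = 0x3; word=0xc000
[12+:2] bank=-1 & 0x3 = 0x3; word=0xf000
[7+:5] id=24 & 0x1f = 0x18; word=0xfc00
[0+:7] mode=40 & 0x7f = 0x28; word=0xfc28
word = 0xfc28 → big-endian bytes:
  [0]=0xfc  [1]=0x28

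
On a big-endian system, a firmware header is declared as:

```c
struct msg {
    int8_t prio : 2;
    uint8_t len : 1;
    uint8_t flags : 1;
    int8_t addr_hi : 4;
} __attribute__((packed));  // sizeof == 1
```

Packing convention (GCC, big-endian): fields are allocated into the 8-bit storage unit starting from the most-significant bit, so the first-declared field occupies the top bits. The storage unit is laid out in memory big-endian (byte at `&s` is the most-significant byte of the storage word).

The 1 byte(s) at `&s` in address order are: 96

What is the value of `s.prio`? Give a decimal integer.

[0]=0x96 (big-endian) → word 0x96
prio [6+:2] = (word>>6) & 0x3 = 2  ←
len [5+:1] = (word>>5) & 0x1 = 0
flags [4+:1] = (word>>4) & 0x1 = 1
addr_hi [0+:4] = (word>>0) & 0xf = 6
prio signed 2b, MSB=1: 2 - 4 = -2

-2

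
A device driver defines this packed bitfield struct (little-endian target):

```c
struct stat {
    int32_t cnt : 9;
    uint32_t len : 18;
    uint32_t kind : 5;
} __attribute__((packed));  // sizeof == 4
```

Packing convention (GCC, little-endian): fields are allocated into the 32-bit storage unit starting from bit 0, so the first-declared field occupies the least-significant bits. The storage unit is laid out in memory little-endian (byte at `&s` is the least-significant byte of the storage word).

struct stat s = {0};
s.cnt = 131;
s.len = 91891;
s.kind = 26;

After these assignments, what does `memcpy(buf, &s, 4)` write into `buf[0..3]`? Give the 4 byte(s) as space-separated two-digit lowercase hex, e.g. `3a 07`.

[0+:9] cnt=131 & 0x1ff = 0x83; word=0x00000083
[9+:18] len=91891 & 0x3ffff = 0x166f3; word=0x02cde683
[27+:5] kind=26 & 0x1f = 0x1a; word=0xd2cde683
word = 0xd2cde683 → little-endian bytes:
  [0]=0x83  [1]=0xe6  [2]=0xcd  [3]=0xd2

83 e6 cd d2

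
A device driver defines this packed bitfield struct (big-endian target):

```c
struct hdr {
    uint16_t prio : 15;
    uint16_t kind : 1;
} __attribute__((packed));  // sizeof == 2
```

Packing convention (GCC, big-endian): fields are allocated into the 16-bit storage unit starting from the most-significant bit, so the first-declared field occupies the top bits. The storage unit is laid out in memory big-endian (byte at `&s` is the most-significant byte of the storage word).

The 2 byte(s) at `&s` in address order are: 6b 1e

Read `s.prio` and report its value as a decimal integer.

[0]=0x6b [1]=0x1e (big-endian) → word 0x6b1e
prio:15 @ bit 1 → (0x6b1e>>1)&0x7fff = 0x358f  ←
kind:1 @ bit 0 → (0x6b1e>>0)&0x1 = 0x0

13711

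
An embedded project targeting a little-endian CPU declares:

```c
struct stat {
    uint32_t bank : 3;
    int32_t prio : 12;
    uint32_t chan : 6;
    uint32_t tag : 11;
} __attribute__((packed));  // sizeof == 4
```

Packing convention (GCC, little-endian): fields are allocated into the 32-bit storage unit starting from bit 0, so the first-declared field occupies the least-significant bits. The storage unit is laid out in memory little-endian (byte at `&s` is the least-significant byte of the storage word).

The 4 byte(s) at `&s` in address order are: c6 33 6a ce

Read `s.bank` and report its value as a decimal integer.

6

[0]=0xc6 [1]=0x33 [2]=0x6a [3]=0xce (little-endian) → word 0xce6a33c6
bank [0+:3] = (word>>0) & 0x7 = 6  ←
prio [3+:12] = (word>>3) & 0xfff = 1656
chan [15+:6] = (word>>15) & 0x3f = 20
tag [21+:11] = (word>>21) & 0x7ff = 1651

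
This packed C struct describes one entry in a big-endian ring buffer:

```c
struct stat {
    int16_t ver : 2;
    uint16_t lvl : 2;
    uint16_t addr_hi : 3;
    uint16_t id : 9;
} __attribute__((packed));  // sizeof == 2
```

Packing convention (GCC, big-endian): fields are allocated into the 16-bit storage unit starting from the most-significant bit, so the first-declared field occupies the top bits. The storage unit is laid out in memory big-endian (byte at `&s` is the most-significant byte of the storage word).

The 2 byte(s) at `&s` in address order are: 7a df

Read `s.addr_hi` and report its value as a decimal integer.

5

[0]=0x7a [1]=0xdf (big-endian) → word 0x7adf
ver [14+:2] = (word>>14) & 0x3 = 1
lvl [12+:2] = (word>>12) & 0x3 = 3
addr_hi [9+:3] = (word>>9) & 0x7 = 5  ←
id [0+:9] = (word>>0) & 0x1ff = 223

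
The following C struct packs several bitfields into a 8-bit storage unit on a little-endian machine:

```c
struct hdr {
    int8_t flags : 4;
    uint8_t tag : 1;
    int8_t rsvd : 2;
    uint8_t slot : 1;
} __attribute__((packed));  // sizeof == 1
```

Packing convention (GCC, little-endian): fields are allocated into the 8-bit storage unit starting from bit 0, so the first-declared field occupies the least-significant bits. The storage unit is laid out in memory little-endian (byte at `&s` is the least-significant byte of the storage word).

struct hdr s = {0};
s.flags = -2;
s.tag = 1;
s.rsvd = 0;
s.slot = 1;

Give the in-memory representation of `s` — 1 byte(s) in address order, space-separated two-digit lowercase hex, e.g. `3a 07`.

9e

[0+:4] flags=-2 & 0xf = 0xe; word=0x0e
[4+:1] tag=1 & 0x1 = 0x1; word=0x1e
[5+:2] rsvd=0 & 0x3 = 0x0; word=0x1e
[7+:1] slot=1 & 0x1 = 0x1; word=0x9e
word = 0x9e → little-endian bytes:
  [0]=0x9e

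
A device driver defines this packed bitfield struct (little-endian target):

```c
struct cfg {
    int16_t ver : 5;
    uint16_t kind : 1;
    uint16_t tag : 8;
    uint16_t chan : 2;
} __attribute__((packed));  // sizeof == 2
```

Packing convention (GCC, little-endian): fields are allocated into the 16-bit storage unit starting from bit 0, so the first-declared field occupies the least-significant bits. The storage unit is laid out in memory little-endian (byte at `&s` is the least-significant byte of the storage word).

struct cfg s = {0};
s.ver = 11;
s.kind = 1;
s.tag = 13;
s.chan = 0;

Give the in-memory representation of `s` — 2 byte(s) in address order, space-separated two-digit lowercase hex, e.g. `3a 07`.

6b 03

ver:5 = 11 → 0xb << 0 → word 0x000b
kind:1 = 1 → 0x1 << 5 → word 0x002b
tag:8 = 13 → 0xd << 6 → word 0x036b
chan:2 = 0 → 0x0 << 14 → word 0x036b
word = 0x036b → little-endian bytes:
  [0]=0x6b  [1]=0x03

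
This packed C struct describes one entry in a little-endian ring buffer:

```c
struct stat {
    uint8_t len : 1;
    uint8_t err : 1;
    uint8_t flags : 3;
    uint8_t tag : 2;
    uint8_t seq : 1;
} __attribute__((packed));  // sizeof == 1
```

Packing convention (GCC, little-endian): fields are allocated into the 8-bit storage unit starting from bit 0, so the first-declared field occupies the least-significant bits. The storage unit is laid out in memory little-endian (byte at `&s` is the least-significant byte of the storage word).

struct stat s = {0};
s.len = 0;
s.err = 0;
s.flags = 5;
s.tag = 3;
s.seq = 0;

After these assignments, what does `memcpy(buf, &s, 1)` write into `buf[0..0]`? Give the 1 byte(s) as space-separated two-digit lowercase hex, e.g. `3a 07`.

len (1b) val=0 bits=0x0 at bit 0: 0x00
err (1b) val=0 bits=0x0 at bit 1: 0x00
flags (3b) val=5 bits=0x5 at bit 2: 0x14
tag (2b) val=3 bits=0x3 at bit 5: 0x74
seq (1b) val=0 bits=0x0 at bit 7: 0x74
word = 0x74 → little-endian bytes:
  [0]=0x74

74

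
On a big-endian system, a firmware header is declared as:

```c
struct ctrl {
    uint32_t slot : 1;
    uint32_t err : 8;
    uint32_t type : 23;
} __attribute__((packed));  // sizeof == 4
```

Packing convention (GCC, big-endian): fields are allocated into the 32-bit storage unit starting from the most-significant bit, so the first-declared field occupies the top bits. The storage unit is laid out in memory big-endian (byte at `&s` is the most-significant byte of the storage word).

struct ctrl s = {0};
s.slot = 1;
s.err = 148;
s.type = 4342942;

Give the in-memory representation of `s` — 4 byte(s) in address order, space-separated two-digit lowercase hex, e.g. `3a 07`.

ca 42 44 9e

slot:1 = 1 → 0x1 << 31 → word 0x80000000
err:8 = 148 → 0x94 << 23 → word 0xca000000
type:23 = 4342942 → 0x42449e << 0 → word 0xca42449e
word = 0xca42449e → big-endian bytes:
  [0]=0xca  [1]=0x42  [2]=0x44  [3]=0x9e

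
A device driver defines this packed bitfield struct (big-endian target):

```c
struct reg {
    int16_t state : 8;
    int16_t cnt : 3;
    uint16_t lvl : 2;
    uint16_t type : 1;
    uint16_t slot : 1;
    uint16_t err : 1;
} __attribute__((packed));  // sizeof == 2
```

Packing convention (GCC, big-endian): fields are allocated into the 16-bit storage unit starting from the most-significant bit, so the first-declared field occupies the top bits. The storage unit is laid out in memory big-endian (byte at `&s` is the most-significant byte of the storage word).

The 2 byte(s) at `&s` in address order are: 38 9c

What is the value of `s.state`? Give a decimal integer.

[0]=0x38 [1]=0x9c (big-endian) → word 0x389c
state [8+:8] = (word>>8) & 0xff = 56  ←
cnt [5+:3] = (word>>5) & 0x7 = 4
lvl [3+:2] = (word>>3) & 0x3 = 3
type [2+:1] = (word>>2) & 0x1 = 1
slot [1+:1] = (word>>1) & 0x1 = 0
err [0+:1] = (word>>0) & 0x1 = 0
state signed 8b, MSB=0: value = 56

56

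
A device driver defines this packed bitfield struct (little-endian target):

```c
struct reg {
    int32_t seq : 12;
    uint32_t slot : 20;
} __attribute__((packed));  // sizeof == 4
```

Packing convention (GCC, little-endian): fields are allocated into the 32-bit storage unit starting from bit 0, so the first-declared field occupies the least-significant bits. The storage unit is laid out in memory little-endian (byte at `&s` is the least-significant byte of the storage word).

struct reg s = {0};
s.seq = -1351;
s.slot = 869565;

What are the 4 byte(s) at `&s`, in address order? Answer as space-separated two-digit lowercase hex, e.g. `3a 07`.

b9 da 4b d4

seq (12b) val=-1351 bits=0xab9 at bit 0: 0x00000ab9
slot (20b) val=869565 bits=0xd44bd at bit 12: 0xd44bdab9
word = 0xd44bdab9 → little-endian bytes:
  [0]=0xb9  [1]=0xda  [2]=0x4b  [3]=0xd4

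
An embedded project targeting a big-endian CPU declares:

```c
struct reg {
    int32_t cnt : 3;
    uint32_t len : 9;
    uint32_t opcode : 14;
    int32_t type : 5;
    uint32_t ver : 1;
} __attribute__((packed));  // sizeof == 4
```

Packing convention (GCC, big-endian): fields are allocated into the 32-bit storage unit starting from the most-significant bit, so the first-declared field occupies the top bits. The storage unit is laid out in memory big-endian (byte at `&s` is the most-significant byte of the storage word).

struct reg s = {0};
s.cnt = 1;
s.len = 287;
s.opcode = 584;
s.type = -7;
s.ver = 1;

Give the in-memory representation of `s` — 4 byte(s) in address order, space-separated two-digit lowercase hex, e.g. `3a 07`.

cnt (3b) val=1 bits=0x1 at bit 29: 0x20000000
len (9b) val=287 bits=0x11f at bit 20: 0x31f00000
opcode (14b) val=584 bits=0x248 at bit 6: 0x31f09200
type (5b) val=-7 bits=0x19 at bit 1: 0x31f09232
ver (1b) val=1 bits=0x1 at bit 0: 0x31f09233
word = 0x31f09233 → big-endian bytes:
  [0]=0x31  [1]=0xf0  [2]=0x92  [3]=0x33

31 f0 92 33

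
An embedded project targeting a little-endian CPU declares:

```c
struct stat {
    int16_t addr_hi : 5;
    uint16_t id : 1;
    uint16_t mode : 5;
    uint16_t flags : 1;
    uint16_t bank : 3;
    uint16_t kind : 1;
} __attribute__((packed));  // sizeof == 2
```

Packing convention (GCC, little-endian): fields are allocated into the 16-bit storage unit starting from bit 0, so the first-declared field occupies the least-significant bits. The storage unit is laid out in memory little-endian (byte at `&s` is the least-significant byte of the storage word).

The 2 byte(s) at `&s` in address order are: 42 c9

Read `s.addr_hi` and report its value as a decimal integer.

2

[0]=0x42 [1]=0xc9 (little-endian) → word 0xc942
addr_hi [0+:5] = (word>>0) & 0x1f = 2  ←
id [5+:1] = (word>>5) & 0x1 = 0
mode [6+:5] = (word>>6) & 0x1f = 5
flags [11+:1] = (word>>11) & 0x1 = 1
bank [12+:3] = (word>>12) & 0x7 = 4
kind [15+:1] = (word>>15) & 0x1 = 1
addr_hi signed 5b, MSB=0: value = 2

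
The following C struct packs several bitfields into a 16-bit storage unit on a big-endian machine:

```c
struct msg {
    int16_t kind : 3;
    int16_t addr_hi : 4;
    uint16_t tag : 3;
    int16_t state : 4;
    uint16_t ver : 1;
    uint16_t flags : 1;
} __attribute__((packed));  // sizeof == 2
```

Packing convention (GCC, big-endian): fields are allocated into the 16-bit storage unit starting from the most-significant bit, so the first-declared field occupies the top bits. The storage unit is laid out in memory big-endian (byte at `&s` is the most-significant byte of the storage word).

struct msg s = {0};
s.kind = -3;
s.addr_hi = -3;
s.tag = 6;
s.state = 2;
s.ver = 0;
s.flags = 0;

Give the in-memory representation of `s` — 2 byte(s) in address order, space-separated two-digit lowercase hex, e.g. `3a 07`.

kind (3b) val=-3 bits=0x5 at bit 13: 0xa000
addr_hi (4b) val=-3 bits=0xd at bit 9: 0xba00
tag (3b) val=6 bits=0x6 at bit 6: 0xbb80
state (4b) val=2 bits=0x2 at bit 2: 0xbb88
ver (1b) val=0 bits=0x0 at bit 1: 0xbb88
flags (1b) val=0 bits=0x0 at bit 0: 0xbb88
word = 0xbb88 → big-endian bytes:
  [0]=0xbb  [1]=0x88

bb 88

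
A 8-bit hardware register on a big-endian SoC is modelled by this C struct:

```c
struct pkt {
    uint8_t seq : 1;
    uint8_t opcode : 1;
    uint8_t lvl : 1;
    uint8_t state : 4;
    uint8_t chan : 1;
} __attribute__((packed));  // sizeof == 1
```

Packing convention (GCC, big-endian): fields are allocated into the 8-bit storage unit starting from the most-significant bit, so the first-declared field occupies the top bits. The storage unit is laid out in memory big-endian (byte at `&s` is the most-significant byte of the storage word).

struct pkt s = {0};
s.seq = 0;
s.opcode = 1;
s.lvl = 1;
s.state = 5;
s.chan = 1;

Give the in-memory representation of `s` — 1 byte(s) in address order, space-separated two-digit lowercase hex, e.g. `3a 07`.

seq:1 = 0 → 0x0 << 7 → word 0x00
opcode:1 = 1 → 0x1 << 6 → word 0x40
lvl:1 = 1 → 0x1 << 5 → word 0x60
state:4 = 5 → 0x5 << 1 → word 0x6a
chan:1 = 1 → 0x1 << 0 → word 0x6b
word = 0x6b → big-endian bytes:
  [0]=0x6b

6b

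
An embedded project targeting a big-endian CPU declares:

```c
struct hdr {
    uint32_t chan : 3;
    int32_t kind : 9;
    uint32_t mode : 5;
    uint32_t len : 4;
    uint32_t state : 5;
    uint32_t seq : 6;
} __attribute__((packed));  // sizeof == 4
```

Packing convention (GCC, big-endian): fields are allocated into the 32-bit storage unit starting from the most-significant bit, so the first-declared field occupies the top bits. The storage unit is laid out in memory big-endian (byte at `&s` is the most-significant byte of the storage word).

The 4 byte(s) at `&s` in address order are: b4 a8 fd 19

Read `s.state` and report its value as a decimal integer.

20

[0]=0xb4 [1]=0xa8 [2]=0xfd [3]=0x19 (big-endian) → word 0xb4a8fd19
chan:3 @ bit 29 → (0xb4a8fd19>>29)&0x7 = 0x5
kind:9 @ bit 20 → (0xb4a8fd19>>20)&0x1ff = 0x14a
mode:5 @ bit 15 → (0xb4a8fd19>>15)&0x1f = 0x11
len:4 @ bit 11 → (0xb4a8fd19>>11)&0xf = 0xf
state:5 @ bit 6 → (0xb4a8fd19>>6)&0x1f = 0x14  ←
seq:6 @ bit 0 → (0xb4a8fd19>>0)&0x3f = 0x19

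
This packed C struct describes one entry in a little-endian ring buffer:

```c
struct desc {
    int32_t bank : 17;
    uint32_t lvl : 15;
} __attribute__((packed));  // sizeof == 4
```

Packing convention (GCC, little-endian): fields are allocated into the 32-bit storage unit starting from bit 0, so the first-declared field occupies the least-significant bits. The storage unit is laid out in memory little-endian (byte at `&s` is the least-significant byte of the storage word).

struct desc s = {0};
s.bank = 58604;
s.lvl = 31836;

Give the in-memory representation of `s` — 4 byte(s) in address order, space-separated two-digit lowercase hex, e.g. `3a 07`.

bank:17 = 58604 → 0xe4ec << 0 → word 0x0000e4ec
lvl:15 = 31836 → 0x7c5c << 17 → word 0xf8b8e4ec
word = 0xf8b8e4ec → little-endian bytes:
  [0]=0xec  [1]=0xe4  [2]=0xb8  [3]=0xf8

ec e4 b8 f8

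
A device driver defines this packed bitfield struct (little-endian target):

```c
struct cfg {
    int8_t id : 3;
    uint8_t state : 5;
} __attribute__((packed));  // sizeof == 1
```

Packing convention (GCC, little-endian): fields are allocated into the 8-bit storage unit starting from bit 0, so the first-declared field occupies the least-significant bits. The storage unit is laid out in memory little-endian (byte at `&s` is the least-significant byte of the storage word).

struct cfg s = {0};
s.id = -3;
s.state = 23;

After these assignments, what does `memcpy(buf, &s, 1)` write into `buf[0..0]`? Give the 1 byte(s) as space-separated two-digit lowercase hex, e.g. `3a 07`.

id (3b) val=-3 bits=0x5 at bit 0: 0x05
state (5b) val=23 bits=0x17 at bit 3: 0xbd
word = 0xbd → little-endian bytes:
  [0]=0xbd

bd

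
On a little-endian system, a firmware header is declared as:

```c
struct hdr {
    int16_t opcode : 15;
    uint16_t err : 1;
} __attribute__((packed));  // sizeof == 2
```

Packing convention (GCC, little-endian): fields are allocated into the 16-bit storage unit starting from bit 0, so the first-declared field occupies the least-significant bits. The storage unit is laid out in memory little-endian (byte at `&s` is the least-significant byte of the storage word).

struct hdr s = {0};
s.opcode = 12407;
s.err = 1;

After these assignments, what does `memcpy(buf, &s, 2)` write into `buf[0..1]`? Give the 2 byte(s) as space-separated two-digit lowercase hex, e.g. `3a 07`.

77 b0

opcode:15 = 12407 → 0x3077 << 0 → word 0x3077
err:1 = 1 → 0x1 << 15 → word 0xb077
word = 0xb077 → little-endian bytes:
  [0]=0x77  [1]=0xb0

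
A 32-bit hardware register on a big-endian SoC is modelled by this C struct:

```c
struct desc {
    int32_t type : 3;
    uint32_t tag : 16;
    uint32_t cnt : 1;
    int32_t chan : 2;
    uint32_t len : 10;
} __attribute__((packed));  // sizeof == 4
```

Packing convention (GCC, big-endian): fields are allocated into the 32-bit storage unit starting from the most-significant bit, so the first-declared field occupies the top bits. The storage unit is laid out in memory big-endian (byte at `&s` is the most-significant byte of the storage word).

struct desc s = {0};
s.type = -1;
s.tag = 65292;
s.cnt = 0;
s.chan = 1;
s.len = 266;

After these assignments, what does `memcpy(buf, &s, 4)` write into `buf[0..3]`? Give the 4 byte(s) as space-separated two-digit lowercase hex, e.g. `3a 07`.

type (3b) val=-1 bits=0x7 at bit 29: 0xe0000000
tag (16b) val=65292 bits=0xff0c at bit 13: 0xffe18000
cnt (1b) val=0 bits=0x0 at bit 12: 0xffe18000
chan (2b) val=1 bits=0x1 at bit 10: 0xffe18400
len (10b) val=266 bits=0x10a at bit 0: 0xffe1850a
word = 0xffe1850a → big-endian bytes:
  [0]=0xff  [1]=0xe1  [2]=0x85  [3]=0x0a

ff e1 85 0a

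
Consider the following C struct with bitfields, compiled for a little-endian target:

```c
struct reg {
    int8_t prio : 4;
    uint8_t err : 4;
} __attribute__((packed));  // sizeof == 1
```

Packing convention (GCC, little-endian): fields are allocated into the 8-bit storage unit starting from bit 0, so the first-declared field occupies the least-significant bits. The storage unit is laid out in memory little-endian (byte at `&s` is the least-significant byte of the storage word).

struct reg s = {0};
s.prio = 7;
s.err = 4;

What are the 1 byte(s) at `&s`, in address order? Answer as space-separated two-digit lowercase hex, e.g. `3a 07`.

47

prio:4 = 7 → 0x7 << 0 → word 0x07
err:4 = 4 → 0x4 << 4 → word 0x47
word = 0x47 → little-endian bytes:
  [0]=0x47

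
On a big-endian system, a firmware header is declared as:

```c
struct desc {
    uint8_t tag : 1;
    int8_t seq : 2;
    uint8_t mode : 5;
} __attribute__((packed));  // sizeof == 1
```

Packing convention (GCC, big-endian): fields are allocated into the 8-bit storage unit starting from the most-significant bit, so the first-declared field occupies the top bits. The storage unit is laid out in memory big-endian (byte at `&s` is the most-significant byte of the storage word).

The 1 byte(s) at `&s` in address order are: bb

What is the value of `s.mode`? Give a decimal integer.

[0]=0xbb (big-endian) → word 0xbb
tag:1 @ bit 7 → (0xbb>>7)&0x1 = 0x1
seq:2 @ bit 5 → (0xbb>>5)&0x3 = 0x1
mode:5 @ bit 0 → (0xbb>>0)&0x1f = 0x1b  ←

27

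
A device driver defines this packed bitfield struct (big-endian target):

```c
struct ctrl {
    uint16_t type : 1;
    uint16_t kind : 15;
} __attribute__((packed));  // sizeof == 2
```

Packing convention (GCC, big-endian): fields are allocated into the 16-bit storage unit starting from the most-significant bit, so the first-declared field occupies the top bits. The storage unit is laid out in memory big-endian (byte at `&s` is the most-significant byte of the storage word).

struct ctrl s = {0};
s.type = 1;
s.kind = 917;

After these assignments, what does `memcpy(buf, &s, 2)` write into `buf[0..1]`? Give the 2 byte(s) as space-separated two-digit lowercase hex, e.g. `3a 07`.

type:1 = 1 → 0x1 << 15 → word 0x8000
kind:15 = 917 → 0x395 << 0 → word 0x8395
word = 0x8395 → big-endian bytes:
  [0]=0x83  [1]=0x95

83 95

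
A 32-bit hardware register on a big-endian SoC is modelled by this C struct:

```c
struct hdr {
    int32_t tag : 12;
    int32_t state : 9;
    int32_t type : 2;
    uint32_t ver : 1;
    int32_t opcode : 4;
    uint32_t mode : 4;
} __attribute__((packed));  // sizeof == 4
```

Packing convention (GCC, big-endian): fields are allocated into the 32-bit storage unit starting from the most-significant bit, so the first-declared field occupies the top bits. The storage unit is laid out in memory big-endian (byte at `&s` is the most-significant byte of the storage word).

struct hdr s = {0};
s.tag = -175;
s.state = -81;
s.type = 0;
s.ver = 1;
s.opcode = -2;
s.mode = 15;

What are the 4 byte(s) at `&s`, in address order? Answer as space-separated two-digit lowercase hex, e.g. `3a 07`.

f5 1d 79 ef

tag (12b) val=-175 bits=0xf51 at bit 20: 0xf5100000
state (9b) val=-81 bits=0x1af at bit 11: 0xf51d7800
type (2b) val=0 bits=0x0 at bit 9: 0xf51d7800
ver (1b) val=1 bits=0x1 at bit 8: 0xf51d7900
opcode (4b) val=-2 bits=0xe at bit 4: 0xf51d79e0
mode (4b) val=15 bits=0xf at bit 0: 0xf51d79ef
word = 0xf51d79ef → big-endian bytes:
  [0]=0xf5  [1]=0x1d  [2]=0x79  [3]=0xef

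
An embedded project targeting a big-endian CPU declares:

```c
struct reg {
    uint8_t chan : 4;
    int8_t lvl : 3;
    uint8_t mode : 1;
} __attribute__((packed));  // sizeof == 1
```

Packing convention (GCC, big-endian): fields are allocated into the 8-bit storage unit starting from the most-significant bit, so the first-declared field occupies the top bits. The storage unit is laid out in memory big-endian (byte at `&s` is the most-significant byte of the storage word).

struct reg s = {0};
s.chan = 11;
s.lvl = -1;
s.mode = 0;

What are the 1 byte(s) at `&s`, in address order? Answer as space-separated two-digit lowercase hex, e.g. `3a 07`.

chan:4 = 11 → 0xb << 4 → word 0xb0
lvl:3 = -1 → 0x7 << 1 → word 0xbe
mode:1 = 0 → 0x0 << 0 → word 0xbe
word = 0xbe → big-endian bytes:
  [0]=0xbe

be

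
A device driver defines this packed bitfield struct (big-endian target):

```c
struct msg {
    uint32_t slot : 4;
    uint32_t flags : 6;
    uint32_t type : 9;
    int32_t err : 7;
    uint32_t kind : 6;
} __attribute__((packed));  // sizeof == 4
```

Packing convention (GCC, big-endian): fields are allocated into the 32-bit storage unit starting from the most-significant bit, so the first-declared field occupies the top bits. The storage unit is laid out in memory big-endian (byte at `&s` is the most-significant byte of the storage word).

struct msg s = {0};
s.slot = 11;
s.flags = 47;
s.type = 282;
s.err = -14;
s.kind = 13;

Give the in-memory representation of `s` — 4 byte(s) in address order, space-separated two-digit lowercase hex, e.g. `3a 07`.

slot (4b) val=11 bits=0xb at bit 28: 0xb0000000
flags (6b) val=47 bits=0x2f at bit 22: 0xbbc00000
type (9b) val=282 bits=0x11a at bit 13: 0xbbe34000
err (7b) val=-14 bits=0x72 at bit 6: 0xbbe35c80
kind (6b) val=13 bits=0xd at bit 0: 0xbbe35c8d
word = 0xbbe35c8d → big-endian bytes:
  [0]=0xbb  [1]=0xe3  [2]=0x5c  [3]=0x8d

bb e3 5c 8d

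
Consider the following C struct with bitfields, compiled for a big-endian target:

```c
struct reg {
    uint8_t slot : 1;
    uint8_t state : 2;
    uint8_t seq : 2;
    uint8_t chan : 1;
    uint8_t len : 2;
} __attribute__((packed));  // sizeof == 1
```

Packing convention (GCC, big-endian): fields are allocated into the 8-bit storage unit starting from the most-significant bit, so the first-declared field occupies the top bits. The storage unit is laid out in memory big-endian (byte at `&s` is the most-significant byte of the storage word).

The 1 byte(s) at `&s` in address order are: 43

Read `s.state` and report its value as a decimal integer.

[0]=0x43 (big-endian) → word 0x43
slot:1 @ bit 7 → (0x43>>7)&0x1 = 0x0
state:2 @ bit 5 → (0x43>>5)&0x3 = 0x2  ←
seq:2 @ bit 3 → (0x43>>3)&0x3 = 0x0
chan:1 @ bit 2 → (0x43>>2)&0x1 = 0x0
len:2 @ bit 0 → (0x43>>0)&0x3 = 0x3

2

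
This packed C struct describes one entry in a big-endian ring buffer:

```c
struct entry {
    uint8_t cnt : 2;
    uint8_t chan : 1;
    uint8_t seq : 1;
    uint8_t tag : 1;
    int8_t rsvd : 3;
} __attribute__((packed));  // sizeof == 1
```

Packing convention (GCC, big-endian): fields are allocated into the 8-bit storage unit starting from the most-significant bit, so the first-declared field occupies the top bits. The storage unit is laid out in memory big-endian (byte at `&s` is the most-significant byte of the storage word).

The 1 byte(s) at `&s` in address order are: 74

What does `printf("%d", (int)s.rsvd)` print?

[0]=0x74 (big-endian) → word 0x74
cnt:2 @ bit 6 → (0x74>>6)&0x3 = 0x1
chan:1 @ bit 5 → (0x74>>5)&0x1 = 0x1
seq:1 @ bit 4 → (0x74>>4)&0x1 = 0x1
tag:1 @ bit 3 → (0x74>>3)&0x1 = 0x0
rsvd:3 @ bit 0 → (0x74>>0)&0x7 = 0x4  ←
rsvd signed 3b, MSB=1: 4 - 8 = -4

-4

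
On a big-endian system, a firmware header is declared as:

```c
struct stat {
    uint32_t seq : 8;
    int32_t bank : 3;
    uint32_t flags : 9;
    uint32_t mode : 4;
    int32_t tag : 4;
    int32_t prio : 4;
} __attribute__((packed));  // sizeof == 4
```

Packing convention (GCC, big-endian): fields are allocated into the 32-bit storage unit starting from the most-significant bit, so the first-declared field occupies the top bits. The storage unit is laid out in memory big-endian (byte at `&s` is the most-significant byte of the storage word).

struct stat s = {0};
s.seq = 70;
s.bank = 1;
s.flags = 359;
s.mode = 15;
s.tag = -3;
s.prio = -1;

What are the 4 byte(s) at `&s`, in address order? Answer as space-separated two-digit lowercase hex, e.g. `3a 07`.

46 36 7f df

[24+:8] seq=70 & 0xff = 0x46; word=0x46000000
[21+:3] bank=1 & 0x7 = 0x1; word=0x46200000
[12+:9] flags=359 & 0x1ff = 0x167; word=0x46367000
[8+:4] mode=15 & 0xf = 0xf; word=0x46367f00
[4+:4] tag=-3 & 0xf = 0xd; word=0x46367fd0
[0+:4] prio=-1 & 0xf = 0xf; word=0x46367fdf
word = 0x46367fdf → big-endian bytes:
  [0]=0x46  [1]=0x36  [2]=0x7f  [3]=0xdf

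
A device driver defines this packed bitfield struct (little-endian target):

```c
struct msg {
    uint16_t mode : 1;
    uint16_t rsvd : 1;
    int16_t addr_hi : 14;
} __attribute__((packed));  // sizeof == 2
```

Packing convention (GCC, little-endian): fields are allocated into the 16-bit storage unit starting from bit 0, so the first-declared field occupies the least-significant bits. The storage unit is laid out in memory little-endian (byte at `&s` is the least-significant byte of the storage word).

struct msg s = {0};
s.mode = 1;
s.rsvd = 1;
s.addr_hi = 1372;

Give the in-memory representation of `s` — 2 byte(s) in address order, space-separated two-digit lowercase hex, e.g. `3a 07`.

mode (1b) val=1 bits=0x1 at bit 0: 0x0001
rsvd (1b) val=1 bits=0x1 at bit 1: 0x0003
addr_hi (14b) val=1372 bits=0x55c at bit 2: 0x1573
word = 0x1573 → little-endian bytes:
  [0]=0x73  [1]=0x15

73 15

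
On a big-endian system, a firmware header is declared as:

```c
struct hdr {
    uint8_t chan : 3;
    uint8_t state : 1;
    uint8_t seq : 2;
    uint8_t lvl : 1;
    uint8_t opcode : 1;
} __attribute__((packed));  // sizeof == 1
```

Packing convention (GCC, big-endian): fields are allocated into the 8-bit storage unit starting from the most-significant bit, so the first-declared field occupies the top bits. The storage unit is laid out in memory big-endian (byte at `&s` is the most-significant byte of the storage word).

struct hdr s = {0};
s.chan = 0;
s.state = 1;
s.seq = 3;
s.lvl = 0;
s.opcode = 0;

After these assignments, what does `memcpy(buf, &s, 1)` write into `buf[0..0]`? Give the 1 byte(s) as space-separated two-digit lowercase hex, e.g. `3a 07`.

1c

[5+:3] chan=0 & 0x7 = 0x0; word=0x00
[4+:1] state=1 & 0x1 = 0x1; word=0x10
[2+:2] seq=3 & 0x3 = 0x3; word=0x1c
[1+:1] lvl=0 & 0x1 = 0x0; word=0x1c
[0+:1] opcode=0 & 0x1 = 0x0; word=0x1c
word = 0x1c → big-endian bytes:
  [0]=0x1c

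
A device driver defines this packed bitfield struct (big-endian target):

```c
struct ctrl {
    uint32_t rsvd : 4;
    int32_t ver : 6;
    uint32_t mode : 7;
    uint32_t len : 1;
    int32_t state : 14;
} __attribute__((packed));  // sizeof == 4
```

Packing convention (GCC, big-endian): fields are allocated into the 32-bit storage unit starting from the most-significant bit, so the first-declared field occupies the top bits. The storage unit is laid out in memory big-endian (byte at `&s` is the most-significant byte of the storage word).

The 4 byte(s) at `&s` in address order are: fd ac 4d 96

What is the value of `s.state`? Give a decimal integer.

3478

[0]=0xfd [1]=0xac [2]=0x4d [3]=0x96 (big-endian) → word 0xfdac4d96
rsvd:4 @ bit 28 → (0xfdac4d96>>28)&0xf = 0xf
ver:6 @ bit 22 → (0xfdac4d96>>22)&0x3f = 0x36
mode:7 @ bit 15 → (0xfdac4d96>>15)&0x7f = 0x58
len:1 @ bit 14 → (0xfdac4d96>>14)&0x1 = 0x1
state:14 @ bit 0 → (0xfdac4d96>>0)&0x3fff = 0xd96  ←
state signed 14b, MSB=0: value = 3478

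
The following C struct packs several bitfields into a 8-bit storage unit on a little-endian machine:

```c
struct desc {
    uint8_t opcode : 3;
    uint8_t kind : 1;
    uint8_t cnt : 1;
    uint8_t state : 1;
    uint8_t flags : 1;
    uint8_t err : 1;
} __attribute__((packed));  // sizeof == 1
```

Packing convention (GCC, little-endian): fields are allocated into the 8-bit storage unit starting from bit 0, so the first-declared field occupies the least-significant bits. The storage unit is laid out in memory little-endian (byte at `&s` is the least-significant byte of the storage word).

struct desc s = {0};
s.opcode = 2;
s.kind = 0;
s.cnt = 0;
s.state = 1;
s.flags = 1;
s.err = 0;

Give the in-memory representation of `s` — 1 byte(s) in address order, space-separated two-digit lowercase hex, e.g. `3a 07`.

62

opcode (3b) val=2 bits=0x2 at bit 0: 0x02
kind (1b) val=0 bits=0x0 at bit 3: 0x02
cnt (1b) val=0 bits=0x0 at bit 4: 0x02
state (1b) val=1 bits=0x1 at bit 5: 0x22
flags (1b) val=1 bits=0x1 at bit 6: 0x62
err (1b) val=0 bits=0x0 at bit 7: 0x62
word = 0x62 → little-endian bytes:
  [0]=0x62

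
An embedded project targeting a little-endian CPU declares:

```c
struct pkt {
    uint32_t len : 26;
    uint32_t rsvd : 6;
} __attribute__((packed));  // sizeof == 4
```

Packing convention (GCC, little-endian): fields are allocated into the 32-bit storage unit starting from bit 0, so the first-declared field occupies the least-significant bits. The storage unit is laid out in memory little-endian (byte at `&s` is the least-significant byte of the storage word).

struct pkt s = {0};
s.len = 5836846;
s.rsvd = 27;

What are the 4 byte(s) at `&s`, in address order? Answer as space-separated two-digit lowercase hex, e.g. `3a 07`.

len (26b) val=5836846 bits=0x59102e at bit 0: 0x0059102e
rsvd (6b) val=27 bits=0x1b at bit 26: 0x6c59102e
word = 0x6c59102e → little-endian bytes:
  [0]=0x2e  [1]=0x10  [2]=0x59  [3]=0x6c

2e 10 59 6c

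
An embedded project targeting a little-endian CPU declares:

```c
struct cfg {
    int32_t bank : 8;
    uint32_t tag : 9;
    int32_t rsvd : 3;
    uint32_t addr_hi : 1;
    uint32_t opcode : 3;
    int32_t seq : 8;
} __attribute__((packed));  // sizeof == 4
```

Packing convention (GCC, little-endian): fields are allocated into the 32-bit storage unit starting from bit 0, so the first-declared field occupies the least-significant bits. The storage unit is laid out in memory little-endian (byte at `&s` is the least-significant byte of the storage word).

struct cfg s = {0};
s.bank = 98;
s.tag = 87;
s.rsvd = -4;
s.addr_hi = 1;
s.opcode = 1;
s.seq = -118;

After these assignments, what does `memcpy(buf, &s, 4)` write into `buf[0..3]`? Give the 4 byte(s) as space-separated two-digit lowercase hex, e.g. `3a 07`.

62 57 38 8a

[0+:8] bank=98 & 0xff = 0x62; word=0x00000062
[8+:9] tag=87 & 0x1ff = 0x57; word=0x00005762
[17+:3] rsvd=-4 & 0x7 = 0x4; word=0x00085762
[20+:1] addr_hi=1 & 0x1 = 0x1; word=0x00185762
[21+:3] opcode=1 & 0x7 = 0x1; word=0x00385762
[24+:8] seq=-118 & 0xff = 0x8a; word=0x8a385762
word = 0x8a385762 → little-endian bytes:
  [0]=0x62  [1]=0x57  [2]=0x38  [3]=0x8a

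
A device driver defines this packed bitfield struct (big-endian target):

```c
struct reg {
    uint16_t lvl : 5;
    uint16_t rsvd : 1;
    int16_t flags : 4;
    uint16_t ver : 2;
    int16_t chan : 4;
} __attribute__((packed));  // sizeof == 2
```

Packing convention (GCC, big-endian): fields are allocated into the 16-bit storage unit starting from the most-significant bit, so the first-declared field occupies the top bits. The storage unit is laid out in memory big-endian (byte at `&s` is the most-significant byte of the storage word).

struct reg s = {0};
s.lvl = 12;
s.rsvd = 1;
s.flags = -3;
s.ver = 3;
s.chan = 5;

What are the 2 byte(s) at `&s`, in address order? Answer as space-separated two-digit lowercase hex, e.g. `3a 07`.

lvl:5 = 12 → 0xc << 11 → word 0x6000
rsvd:1 = 1 → 0x1 << 10 → word 0x6400
flags:4 = -3 → 0xd << 6 → word 0x6740
ver:2 = 3 → 0x3 << 4 → word 0x6770
chan:4 = 5 → 0x5 << 0 → word 0x6775
word = 0x6775 → big-endian bytes:
  [0]=0x67  [1]=0x75

67 75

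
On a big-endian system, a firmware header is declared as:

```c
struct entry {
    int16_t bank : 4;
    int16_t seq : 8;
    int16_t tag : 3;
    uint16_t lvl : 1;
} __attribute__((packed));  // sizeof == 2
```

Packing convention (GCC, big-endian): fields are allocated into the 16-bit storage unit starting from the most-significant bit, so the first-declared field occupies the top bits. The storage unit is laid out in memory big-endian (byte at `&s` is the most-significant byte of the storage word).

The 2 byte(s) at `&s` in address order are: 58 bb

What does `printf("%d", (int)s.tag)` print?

-3

[0]=0x58 [1]=0xbb (big-endian) → word 0x58bb
bank:4 @ bit 12 → (0x58bb>>12)&0xf = 0x5
seq:8 @ bit 4 → (0x58bb>>4)&0xff = 0x8b
tag:3 @ bit 1 → (0x58bb>>1)&0x7 = 0x5  ←
lvl:1 @ bit 0 → (0x58bb>>0)&0x1 = 0x1
tag signed 3b, MSB=1: 5 - 8 = -3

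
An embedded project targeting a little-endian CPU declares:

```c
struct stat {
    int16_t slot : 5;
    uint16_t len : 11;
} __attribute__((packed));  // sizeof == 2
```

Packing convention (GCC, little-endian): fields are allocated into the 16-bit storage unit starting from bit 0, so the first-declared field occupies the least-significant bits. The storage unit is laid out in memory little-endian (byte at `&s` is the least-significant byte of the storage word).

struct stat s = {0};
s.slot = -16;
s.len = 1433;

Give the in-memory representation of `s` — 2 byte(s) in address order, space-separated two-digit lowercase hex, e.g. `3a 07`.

30 b3

[0+:5] slot=-16 & 0x1f = 0x10; word=0x0010
[5+:11] len=1433 & 0x7ff = 0x599; word=0xb330
word = 0xb330 → little-endian bytes:
  [0]=0x30  [1]=0xb3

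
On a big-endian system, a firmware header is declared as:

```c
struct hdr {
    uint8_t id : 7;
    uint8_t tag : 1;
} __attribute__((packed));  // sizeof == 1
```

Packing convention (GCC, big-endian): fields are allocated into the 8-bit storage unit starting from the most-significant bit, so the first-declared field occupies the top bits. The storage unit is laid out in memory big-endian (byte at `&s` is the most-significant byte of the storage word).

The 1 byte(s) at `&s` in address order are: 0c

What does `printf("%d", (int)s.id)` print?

6

[0]=0x0c (big-endian) → word 0x0c
id [1+:7] = (word>>1) & 0x7f = 6  ←
tag [0+:1] = (word>>0) & 0x1 = 0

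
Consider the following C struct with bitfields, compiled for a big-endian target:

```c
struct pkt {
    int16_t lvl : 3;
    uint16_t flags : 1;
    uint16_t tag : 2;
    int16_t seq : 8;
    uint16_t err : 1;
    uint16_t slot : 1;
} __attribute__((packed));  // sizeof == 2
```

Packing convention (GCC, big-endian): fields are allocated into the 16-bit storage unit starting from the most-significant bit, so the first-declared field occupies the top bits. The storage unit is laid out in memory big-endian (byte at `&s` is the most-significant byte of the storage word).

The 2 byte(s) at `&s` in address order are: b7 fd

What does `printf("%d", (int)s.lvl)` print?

-3

[0]=0xb7 [1]=0xfd (big-endian) → word 0xb7fd
lvl [13+:3] = (word>>13) & 0x7 = 5  ←
flags [12+:1] = (word>>12) & 0x1 = 1
tag [10+:2] = (word>>10) & 0x3 = 1
seq [2+:8] = (word>>2) & 0xff = 255
err [1+:1] = (word>>1) & 0x1 = 0
slot [0+:1] = (word>>0) & 0x1 = 1
lvl signed 3b, MSB=1: 5 - 8 = -3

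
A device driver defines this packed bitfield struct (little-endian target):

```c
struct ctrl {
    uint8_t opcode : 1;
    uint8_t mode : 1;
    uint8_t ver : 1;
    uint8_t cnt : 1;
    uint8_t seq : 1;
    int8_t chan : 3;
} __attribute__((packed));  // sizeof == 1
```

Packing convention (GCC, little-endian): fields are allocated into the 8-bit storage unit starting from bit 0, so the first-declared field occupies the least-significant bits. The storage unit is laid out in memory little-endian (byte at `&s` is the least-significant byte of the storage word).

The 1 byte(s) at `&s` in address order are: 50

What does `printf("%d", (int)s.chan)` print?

2

[0]=0x50 (little-endian) → word 0x50
opcode:1 @ bit 0 → (0x50>>0)&0x1 = 0x0
mode:1 @ bit 1 → (0x50>>1)&0x1 = 0x0
ver:1 @ bit 2 → (0x50>>2)&0x1 = 0x0
cnt:1 @ bit 3 → (0x50>>3)&0x1 = 0x0
seq:1 @ bit 4 → (0x50>>4)&0x1 = 0x1
chan:3 @ bit 5 → (0x50>>5)&0x7 = 0x2  ←
chan signed 3b, MSB=0: value = 2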